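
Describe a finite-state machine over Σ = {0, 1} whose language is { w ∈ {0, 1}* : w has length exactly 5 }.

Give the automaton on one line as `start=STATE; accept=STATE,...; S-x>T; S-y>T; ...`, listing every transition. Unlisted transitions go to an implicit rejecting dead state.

start=q0; accept=q5; q0-0>q1; q0-1>q1; q1-0>q2; q1-1>q2; q2-0>q3; q2-1>q3; q3-0>q4; q3-1>q4; q4-0>q5; q4-1>q5; q5-0>q6; q5-1>q6; q6-0>q6; q6-1>q6

Count input length up to 6: every symbol moves from q0 toward q6, which means 'more than 5' and absorbs. Accept from {q5}.
A 7-state machine:
        0   1  
>  q0   q1  q1 
   q1   q2  q2 
   q2   q3  q3 
   q3   q4  q4 
   q4   q5  q5 
 * q5   q6  q6 
   q6   q6  q6 
(> = start, * = accepting)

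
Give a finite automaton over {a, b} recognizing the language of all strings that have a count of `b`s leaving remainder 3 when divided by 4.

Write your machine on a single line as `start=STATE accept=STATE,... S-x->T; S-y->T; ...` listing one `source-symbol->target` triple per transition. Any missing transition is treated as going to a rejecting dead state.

The only thing that matters is how many `b`s have appeared, reduced mod 4. Use one state per residue: q0 for 0, …, q3 for 3. Reading `b` moves to the next residue; anything else stays put. q3 is accepting.
4 states suffice.
        a   b  
>  q0   q0  q1 
   q1   q1  q2 
   q2   q2  q3 
 * q3   q3  q0 
(> = start, * = accepting)

start=q0; accept=q3; q0-a->q0; q0-b->q1; q1-a->q1; q1-b->q2; q2-a->q2; q2-b->q3; q3-a->q3; q3-b->q0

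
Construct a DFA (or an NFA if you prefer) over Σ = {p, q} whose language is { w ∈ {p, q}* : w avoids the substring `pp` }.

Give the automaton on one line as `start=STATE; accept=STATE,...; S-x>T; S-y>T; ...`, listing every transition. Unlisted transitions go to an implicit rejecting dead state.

Track partial matches of the forbidden pattern `pp`. State s2 is a dead state reached once `pp` has occurred; every other state accepts. s0 means no part of `pp` is currently matched.
A 3-state machine:
        p   q  
>* s0   s1  s0 
 * s1   s2  s0 
   s2   s2  s2 
(> = start, * = accepting)

start=s0; accept=s0,s1; s0-p>s1; s0-q>s0; s1-p>s2; s1-q>s0; s2-p>s2; s2-q>s2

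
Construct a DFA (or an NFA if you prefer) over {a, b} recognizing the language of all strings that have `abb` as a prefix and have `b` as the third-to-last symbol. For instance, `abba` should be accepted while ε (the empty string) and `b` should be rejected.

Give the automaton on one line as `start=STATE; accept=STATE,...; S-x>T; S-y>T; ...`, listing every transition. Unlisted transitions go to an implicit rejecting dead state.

start=S0; accept=S16,S17,S18,S19; S0-a>S1; S0-b>S2; S1-a>S3; S1-b>S4; S2-a>S5; S2-b>S6; S3-a>S7; S3-b>S8; S4-a>S9; S4-b>S10; S5-a>S11; S5-b>S12; S6-a>S13; S6-b>S14; S7-a>S7; S7-b>S8; S8-a>S9; S8-b>S15; S9-a>S11; S9-b>S12; S10-a>S16; S10-b>S17; S11-a>S7; S11-b>S8; S12-a>S9; S12-b>S15; S13-a>S11; S13-b>S12; S14-a>S13; S14-b>S14; S15-a>S13; S15-b>S14; S16-a>S18; S16-b>S19; S17-a>S16; S17-b>S17; S18-a>S20; S18-b>S21; S19-a>S22; S19-b>S10; S20-a>S20; S20-b>S21; S21-a>S22; S21-b>S10; S22-a>S18; S22-b>S19

Handle the two conditions separately and then intersect. The first has 5 states tracking whether the input so far still matches the prefix `abb`; the second has 15 states tracking the last 3 symbols read. A product state is a pair (one from each), accepting exactly when both do.
A 23-state machine:
          a    b  
>  S0     S1   S2 
   S1     S3   S4 
   S2     S5   S6 
   S3     S7   S8 
   S4     S9  S10 
   S5    S11  S12 
   S6    S13  S14 
   S7     S7   S8 
   S8     S9  S15 
   S9    S11  S12 
   S10   S16  S17 
   S11    S7   S8 
   S12    S9  S15 
   S13   S11  S12 
   S14   S13  S14 
   S15   S13  S14 
 * S16   S18  S19 
 * S17   S16  S17 
 * S18   S20  S21 
 * S19   S22  S10 
   S20   S20  S21 
   S21   S22  S10 
   S22   S18  S19 
(> = start, * = accepting)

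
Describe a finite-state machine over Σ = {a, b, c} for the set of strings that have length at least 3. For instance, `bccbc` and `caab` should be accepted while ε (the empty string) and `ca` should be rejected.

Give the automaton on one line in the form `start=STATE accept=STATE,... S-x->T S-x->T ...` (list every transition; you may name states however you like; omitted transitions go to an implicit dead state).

Count input length up to 4: every symbol moves from q0 toward q4, which means 'more than 3' and absorbs. Accept from {q3, q4}.
        a   b   c  
>  q0   q1  q1  q1 
   q1   q2  q2  q2 
   q2   q3  q3  q3 
 * q3   q4  q4  q4 
 * q4   q4  q4  q4 
(> = start, * = accepting)

start=q0 accept=q3,q4 q0-a->q1 q0-b->q1 q0-c->q1 q1-a->q2 q1-b->q2 q1-c->q2 q2-a->q3 q2-b->q3 q2-c->q3 q3-a->q4 q3-b->q4 q3-c->q4 q4-a->q4 q4-b->q4 q4-c->q4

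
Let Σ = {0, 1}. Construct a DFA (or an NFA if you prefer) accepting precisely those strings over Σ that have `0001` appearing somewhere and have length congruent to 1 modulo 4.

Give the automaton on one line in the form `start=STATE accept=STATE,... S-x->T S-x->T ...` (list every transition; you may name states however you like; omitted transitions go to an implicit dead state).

Build one automaton per condition and run them in lockstep. One (5 states) tracks whether and how much of `0001` has been seen; the other (4 states) tracks the input length modulo 4. Each combined state is a pair, one component from each; accept when both components accept.
With 20 states:
          0    1  
>  q0     q1   q2 
   q1     q3   q4 
   q2     q5   q4 
   q3     q6   q7 
   q4     q8   q7 
   q5     q9   q7 
   q6    q10  q11 
   q7    q12   q0 
   q8    q13   q0 
   q9    q10   q0 
   q10   q14  q15 
   q11   q15  q15 
   q12   q16   q2 
   q13   q14   q2 
   q14   q17  q18 
 * q15   q18  q18 
   q16   q17   q4 
   q17    q6  q19 
   q18   q19  q19 
   q19   q11  q11 
(> = start, * = accepting)

start=q0 accept=q15 q0-0->q1 q0-1->q2 q1-0->q3 q1-1->q4 q2-0->q5 q2-1->q4 q3-0->q6 q3-1->q7 q4-0->q8 q4-1->q7 q5-0->q9 q5-1->q7 q6-0->q10 q6-1->q11 q7-0->q12 q7-1->q0 q8-0->q13 q8-1->q0 q9-0->q10 q9-1->q0 q10-0->q14 q10-1->q15 q11-0->q15 q11-1->q15 q12-0->q16 q12-1->q2 q13-0->q14 q13-1->q2 q14-0->q17 q14-1->q18 q15-0->q18 q15-1->q18 q16-0->q17 q16-1->q4 q17-0->q6 q17-1->q19 q18-0->q19 q18-1->q19 q19-0->q11 q19-1->q11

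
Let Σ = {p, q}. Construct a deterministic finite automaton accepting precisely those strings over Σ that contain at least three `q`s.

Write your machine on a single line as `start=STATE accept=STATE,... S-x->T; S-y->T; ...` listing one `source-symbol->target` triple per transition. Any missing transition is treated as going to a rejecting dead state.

Count `q`s, saturating at 4: states A through D mean 0 through 3 `q`s seen; E means more than 3. Each `q` increments (capped at E); other symbols loop. Accept from {D, E}.
A 5-state machine:
       p  q 
>  A   A  B 
   B   B  C 
   C   C  D 
 * D   D  E 
 * E   E  E 
(> = start, * = accepting)

start=A; accept=D,E; A-p->A; A-q->B; B-p->B; B-q->C; C-p->C; C-q->D; D-p->D; D-q->E; E-p->E; E-q->E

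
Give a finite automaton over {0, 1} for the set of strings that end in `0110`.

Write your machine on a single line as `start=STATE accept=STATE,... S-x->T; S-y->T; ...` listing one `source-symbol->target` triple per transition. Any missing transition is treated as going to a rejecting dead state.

Remember how much of `0110` the current input suffix matches. State q0 means no match yet; q1 means the last symbol is `0`; q2 means the last 2 symbols are `01`; q3 means the last 3 symbols are `011`; q4 means the last 4 symbols are `0110`. Only q4 accepts. On a mismatch, fall back to the longest proper suffix that is still a prefix of `0110`.
With 5 states:
        0   1  
>  q0   q1  q0 
   q1   q1  q2 
   q2   q1  q3 
   q3   q4  q0 
 * q4   q1  q2 
(> = start, * = accepting)

start=q0; accept=q4; q0-0->q1; q0-1->q0; q1-0->q1; q1-1->q2; q2-0->q1; q2-1->q3; q3-0->q4; q3-1->q0; q4-0->q1; q4-1->q2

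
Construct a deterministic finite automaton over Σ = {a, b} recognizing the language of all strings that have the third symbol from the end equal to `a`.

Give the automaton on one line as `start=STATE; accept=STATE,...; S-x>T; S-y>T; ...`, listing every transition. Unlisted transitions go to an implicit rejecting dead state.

start=q0; accept=q7,q8,q9,q10; q0-a>q1; q0-b>q2; q1-a>q3; q1-b>q4; q2-a>q5; q2-b>q6; q3-a>q7; q3-b>q8; q4-a>q9; q4-b>q10; q5-a>q11; q5-b>q12; q6-a>q13; q6-b>q14; q7-a>q7; q7-b>q8; q8-a>q9; q8-b>q10; q9-a>q11; q9-b>q12; q10-a>q13; q10-b>q14; q11-a>q7; q11-b>q8; q12-a>q9; q12-b>q10; q13-a>q11; q13-b>q12; q14-a>q13; q14-b>q14

Because acceptance depends on a position counted from the end, the machine has to buffer the most recent 3 symbols. Make each state the string of the last up-to-3 symbols read; on input `x` shift the window left and append `x`. Accept when the buffered window has length 3 and begins with `a`.
15 states suffice.
          a    b  
>  q0     q1   q2 
   q1     q3   q4 
   q2     q5   q6 
   q3     q7   q8 
   q4     q9  q10 
   q5    q11  q12 
   q6    q13  q14 
 * q7     q7   q8 
 * q8     q9  q10 
 * q9    q11  q12 
 * q10   q13  q14 
   q11    q7   q8 
   q12    q9  q10 
   q13   q11  q12 
   q14   q13  q14 
(> = start, * = accepting)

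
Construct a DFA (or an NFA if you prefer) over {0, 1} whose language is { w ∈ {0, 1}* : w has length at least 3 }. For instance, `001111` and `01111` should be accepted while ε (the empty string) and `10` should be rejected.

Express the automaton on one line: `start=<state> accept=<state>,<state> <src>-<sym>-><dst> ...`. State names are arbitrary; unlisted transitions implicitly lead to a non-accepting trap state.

start=A accept=D,E A-0->B A-1->B B-0->C B-1->C C-0->D C-1->D D-0->E D-1->E E-0->E E-1->E

We only need to distinguish lengths 0, 1, …, 3, and '>3'. Chain A → B → C → D → E on every symbol, with E looping. Accepting states: {D, E}.
5 states suffice.
       0  1 
>  A   B  B 
   B   C  C 
   C   D  D 
 * D   E  E 
 * E   E  E 
(> = start, * = accepting)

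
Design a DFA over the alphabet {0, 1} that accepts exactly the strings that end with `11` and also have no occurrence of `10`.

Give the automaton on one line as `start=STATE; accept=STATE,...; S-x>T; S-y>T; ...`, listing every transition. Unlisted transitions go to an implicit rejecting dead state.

start=s0; accept=s3; s0-0>s0; s0-1>s1; s1-0>s2; s1-1>s3; s2-0>s2; s2-1>s4; s3-0>s2; s3-1>s3; s4-0>s2; s4-1>s5; s5-0>s2; s5-1>s5

Build one automaton per condition and run them in lockstep. The first has 3 states tracking how much of the suffix `11` has currently been matched; the second has 3 states tracking partial matches of the forbidden pattern `10`. A product state is a pair (one from each), accepting exactly when both do.
        0   1  
>  s0   s0  s1 
   s1   s2  s3 
   s2   s2  s4 
 * s3   s2  s3 
   s4   s2  s5 
   s5   s2  s5 
(> = start, * = accepting)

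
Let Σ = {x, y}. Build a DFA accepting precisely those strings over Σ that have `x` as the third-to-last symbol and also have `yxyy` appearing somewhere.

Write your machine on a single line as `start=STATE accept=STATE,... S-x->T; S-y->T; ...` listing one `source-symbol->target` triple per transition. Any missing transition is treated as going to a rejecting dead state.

Handle the two conditions separately and then intersect. The first has 15 states tracking the last 3 symbols read; the second has 5 states tracking whether and how much of `yxyy` has been seen. A product state is a pair (one from each), accepting exactly when both do. After merging equivalent states the machine shrinks.
          x    y  
>  s0     s0   s1 
   s1     s2   s1 
   s2     s0   s3 
   s3     s2   s4 
 * s4     s5   s6 
   s5     s7   s8 
   s6     s5   s6 
   s7     s9  s10 
   s8    s11   s4 
 * s9     s9  s10 
 * s10   s11   s4 
 * s11    s7   s8 
(> = start, * = accepting)

start=s0; accept=s4,s9,s10,s11; s0-x->s0; s0-y->s1; s1-x->s2; s1-y->s1; s2-x->s0; s2-y->s3; s3-x->s2; s3-y->s4; s4-x->s5; s4-y->s6; s5-x->s7; s5-y->s8; s6-x->s5; s6-y->s6; s7-x->s9; s7-y->s10; s8-x->s11; s8-y->s4; s9-x->s9; s9-y->s10; s10-x->s11; s10-y->s4; s11-x->s7; s11-y->s8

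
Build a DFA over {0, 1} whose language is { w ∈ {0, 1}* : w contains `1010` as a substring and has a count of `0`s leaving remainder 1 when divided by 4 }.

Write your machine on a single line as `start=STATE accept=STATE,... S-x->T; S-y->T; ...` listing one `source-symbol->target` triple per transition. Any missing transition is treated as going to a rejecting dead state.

Handle the two conditions separately and then intersect. The first has 5 states tracking whether and how much of `1010` has been seen; the second has 4 states tracking the count of `0`s modulo 4. A product state is a pair (one from each), accepting exactly when both do.
With 20 states:
          0    1  
>  s0     s1   s2 
   s1     s3   s4 
   s2     s5   s2 
   s3     s6   s7 
   s4     s8   s4 
   s5     s3   s9 
   s6     s0  s10 
   s7    s11   s7 
   s8     s6  s12 
   s9    s13   s4 
   s10   s14  s10 
   s11    s0  s15 
   s12   s16   s7 
   s13   s16  s13 
   s14    s1  s17 
   s15   s18  s10 
   s16   s18  s16 
   s17   s19   s2 
   s18   s19  s18 
 * s19   s13  s19 
(> = start, * = accepting)

start=s0; accept=s19; s0-0->s1; s0-1->s2; s1-0->s3; s1-1->s4; s2-0->s5; s2-1->s2; s3-0->s6; s3-1->s7; s4-0->s8; s4-1->s4; s5-0->s3; s5-1->s9; s6-0->s0; s6-1->s10; s7-0->s11; s7-1->s7; s8-0->s6; s8-1->s12; s9-0->s13; s9-1->s4; s10-0->s14; s10-1->s10; s11-0->s0; s11-1->s15; s12-0->s16; s12-1->s7; s13-0->s16; s13-1->s13; s14-0->s1; s14-1->s17; s15-0->s18; s15-1->s10; s16-0->s18; s16-1->s16; s17-0->s19; s17-1->s2; s18-0->s19; s18-1->s18; s19-0->s13; s19-1->s19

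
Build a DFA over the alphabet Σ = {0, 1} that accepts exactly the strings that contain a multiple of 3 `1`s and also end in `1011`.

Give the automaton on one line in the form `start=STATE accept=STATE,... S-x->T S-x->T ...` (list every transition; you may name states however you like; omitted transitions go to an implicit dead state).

Build one automaton per condition and run them in lockstep. One (3 states) tracks the count of `1`s modulo 3; the other (5 states) tracks how much of the suffix `1011` has currently been matched. Each combined state is a pair, one component from each; accept when both components accept. Equivalent product states are then merged.
7 states suffice.
        0   1  
>  s0   s0  s1 
   s1   s2  s3 
   s2   s4  s5 
   s3   s3  s0 
   s4   s4  s3 
   s5   s3  s6 
 * s6   s0  s1 
(> = start, * = accepting)

start=s0 accept=s6 s0-0->s0 s0-1->s1 s1-0->s2 s1-1->s3 s2-0->s4 s2-1->s5 s3-0->s3 s3-1->s0 s4-0->s4 s4-1->s3 s5-0->s3 s5-1->s6 s6-0->s0 s6-1->s1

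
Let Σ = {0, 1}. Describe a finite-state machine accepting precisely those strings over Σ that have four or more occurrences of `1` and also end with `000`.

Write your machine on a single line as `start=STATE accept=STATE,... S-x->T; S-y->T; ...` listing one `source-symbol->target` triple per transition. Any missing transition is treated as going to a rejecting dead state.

start=q0; accept=q21,q23; q0-0->q1; q0-1->q2; q1-0->q3; q1-1->q2; q2-0->q4; q2-1->q5; q3-0->q6; q3-1->q2; q4-0->q7; q4-1->q5; q5-0->q8; q5-1->q9; q6-0->q6; q6-1->q2; q7-0->q10; q7-1->q5; q8-0->q11; q8-1->q9; q9-0->q12; q9-1->q13; q10-0->q10; q10-1->q5; q11-0->q14; q11-1->q9; q12-0->q15; q12-1->q13; q13-0->q16; q13-1->q17; q14-0->q14; q14-1->q9; q15-0->q18; q15-1->q13; q16-0->q19; q16-1->q17; q17-0->q20; q17-1->q17; q18-0->q18; q18-1->q13; q19-0->q21; q19-1->q17; q20-0->q22; q20-1->q17; q21-0->q21; q21-1->q17; q22-0->q23; q22-1->q17; q23-0->q23; q23-1->q17

Build one automaton per condition and run them in lockstep. One (6 states) tracks the count of `1`s, saturating at 5; the other (4 states) tracks how much of the suffix `000` has currently been matched. Each combined state is a pair, one component from each; accept when both components accept.
With 24 states:
          0    1  
>  q0     q1   q2 
   q1     q3   q2 
   q2     q4   q5 
   q3     q6   q2 
   q4     q7   q5 
   q5     q8   q9 
   q6     q6   q2 
   q7    q10   q5 
   q8    q11   q9 
   q9    q12  q13 
   q10   q10   q5 
   q11   q14   q9 
   q12   q15  q13 
   q13   q16  q17 
   q14   q14   q9 
   q15   q18  q13 
   q16   q19  q17 
   q17   q20  q17 
   q18   q18  q13 
   q19   q21  q17 
   q20   q22  q17 
 * q21   q21  q17 
   q22   q23  q17 
 * q23   q23  q17 
(> = start, * = accepting)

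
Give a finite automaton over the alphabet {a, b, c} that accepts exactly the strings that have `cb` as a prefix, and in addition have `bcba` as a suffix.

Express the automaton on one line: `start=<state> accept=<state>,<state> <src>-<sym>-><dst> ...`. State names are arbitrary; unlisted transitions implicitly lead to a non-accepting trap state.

Run two small machines in parallel and take their product. The first has 4 states tracking whether the input so far still matches the prefix `cb`; the second has 5 states tracking how much of the suffix `bcba` has currently been matched. A product state is a pair (one from each), accepting exactly when both do. Equivalent product states are then merged.
With 8 states:
        a   b   c  
>  s0   s1  s1  s2 
   s1   s1  s1  s1 
   s2   s1  s3  s1 
   s3   s4  s3  s5 
   s4   s4  s3  s4 
   s5   s4  s6  s4 
   s6   s7  s3  s5 
 * s7   s4  s3  s4 
(> = start, * = accepting)

start=s0 accept=s7 s0-a->s1 s0-b->s1 s0-c->s2 s1-a->s1 s1-b->s1 s1-c->s1 s2-a->s1 s2-b->s3 s2-c->s1 s3-a->s4 s3-b->s3 s3-c->s5 s4-a->s4 s4-b->s3 s4-c->s4 s5-a->s4 s5-b->s6 s5-c->s4 s6-a->s7 s6-b->s3 s6-c->s5 s7-a->s4 s7-b->s3 s7-c->s4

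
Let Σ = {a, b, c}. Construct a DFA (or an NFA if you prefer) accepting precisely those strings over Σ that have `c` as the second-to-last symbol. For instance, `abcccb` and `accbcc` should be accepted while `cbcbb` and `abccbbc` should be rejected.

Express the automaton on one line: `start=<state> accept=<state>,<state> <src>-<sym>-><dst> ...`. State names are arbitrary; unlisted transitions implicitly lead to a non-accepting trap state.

Because acceptance depends on a position counted from the end, the machine has to buffer the most recent 2 symbols. Make each state the string of the last up-to-2 symbols read; on input `x` shift the window left and append `x`. Accept when the buffered window has length 2 and begins with `c`.
With 13 states:
          a    b    c  
>  S0     S1   S2   S3 
   S1     S4   S5   S6 
   S2     S7   S8   S9 
   S3    S10  S11  S12 
   S4     S4   S5   S6 
   S5     S7   S8   S9 
   S6    S10  S11  S12 
   S7     S4   S5   S6 
   S8     S7   S8   S9 
   S9    S10  S11  S12 
 * S10    S4   S5   S6 
 * S11    S7   S8   S9 
 * S12   S10  S11  S12 
(> = start, * = accepting)

start=S0 accept=S10,S11,S12 S0-a->S1 S0-b->S2 S0-c->S3 S1-a->S4 S1-b->S5 S1-c->S6 S2-a->S7 S2-b->S8 S2-c->S9 S3-a->S10 S3-b->S11 S3-c->S12 S4-a->S4 S4-b->S5 S4-c->S6 S5-a->S7 S5-b->S8 S5-c->S9 S6-a->S10 S6-b->S11 S6-c->S12 S7-a->S4 S7-b->S5 S7-c->S6 S8-a->S7 S8-b->S8 S8-c->S9 S9-a->S10 S9-b->S11 S9-c->S12 S10-a->S4 S10-b->S5 S10-c->S6 S11-a->S7 S11-b->S8 S11-c->S9 S12-a->S10 S12-b->S11 S12-c->S12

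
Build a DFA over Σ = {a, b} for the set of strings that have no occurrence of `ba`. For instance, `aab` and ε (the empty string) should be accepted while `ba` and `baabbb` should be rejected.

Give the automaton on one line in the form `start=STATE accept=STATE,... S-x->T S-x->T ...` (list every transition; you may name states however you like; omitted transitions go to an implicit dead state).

This is the complement of 'contains `ba`'. Use the same substring-matching states — q0 through q2 holding how much of `ba` has just been matched — but flip the accepting set: everything except the trap q2 accepts.
A 3-state machine:
        a   b  
>* q0   q0  q1 
 * q1   q2  q1 
   q2   q2  q2 
(> = start, * = accepting)

start=q0 accept=q0,q1 q0-a->q0 q0-b->q1 q1-a->q2 q1-b->q1 q2-a->q2 q2-b->q2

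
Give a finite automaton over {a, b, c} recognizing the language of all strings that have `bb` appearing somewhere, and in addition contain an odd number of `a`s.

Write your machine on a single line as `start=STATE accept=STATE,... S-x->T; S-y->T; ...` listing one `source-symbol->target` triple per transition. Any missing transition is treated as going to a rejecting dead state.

Build one automaton per condition and run them in lockstep. The first has 3 states tracking whether and how much of `bb` has been seen; the second has 2 states tracking the count of `a`s modulo 2. A product state is a pair (one from each), accepting exactly when both do.
With 6 states:
        a   b   c  
>  q0   q1  q2  q0 
   q1   q0  q3  q1 
   q2   q1  q4  q0 
   q3   q0  q5  q1 
   q4   q5  q4  q4 
 * q5   q4  q5  q5 
(> = start, * = accepting)

start=q0; accept=q5; q0-a->q1; q0-b->q2; q0-c->q0; q1-a->q0; q1-b->q3; q1-c->q1; q2-a->q1; q2-b->q4; q2-c->q0; q3-a->q0; q3-b->q5; q3-c->q1; q4-a->q5; q4-b->q4; q4-c->q4; q5-a->q4; q5-b->q5; q5-c->q5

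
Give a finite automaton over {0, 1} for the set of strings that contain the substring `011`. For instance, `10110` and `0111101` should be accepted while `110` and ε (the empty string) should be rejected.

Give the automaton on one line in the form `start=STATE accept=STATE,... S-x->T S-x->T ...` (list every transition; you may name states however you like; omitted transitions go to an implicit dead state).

start=A accept=D A-0->B A-1->A B-0->B B-1->C C-0->B C-1->D D-0->D D-1->D

States A..C record the length of the longest prefix of `011` that matches the current input suffix. Reaching D means `011` has been seen, and we stay there forever. Accept from D.
       0  1 
>  A   B  A 
   B   B  C 
   C   B  D 
 * D   D  D 
(> = start, * = accepting)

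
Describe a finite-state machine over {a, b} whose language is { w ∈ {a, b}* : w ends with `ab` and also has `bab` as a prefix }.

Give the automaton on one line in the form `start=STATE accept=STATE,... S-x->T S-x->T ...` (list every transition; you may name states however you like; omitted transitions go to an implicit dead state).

Build one automaton per condition and run them in lockstep. One (3 states) tracks how much of the suffix `ab` has currently been matched; the other (5 states) tracks whether the input so far still matches the prefix `bab`. Each combined state is a pair, one component from each; accept when both components accept. After merging equivalent states the machine shrinks.
A 7-state machine:
        a   b  
>  q0   q1  q2 
   q1   q1  q1 
   q2   q3  q1 
   q3   q1  q4 
 * q4   q5  q6 
   q5   q5  q4 
   q6   q5  q6 
(> = start, * = accepting)

start=q0 accept=q4 q0-a->q1 q0-b->q2 q1-a->q1 q1-b->q1 q2-a->q3 q2-b->q1 q3-a->q1 q3-b->q4 q4-a->q5 q4-b->q6 q5-a->q5 q5-b->q4 q6-a->q5 q6-b->q6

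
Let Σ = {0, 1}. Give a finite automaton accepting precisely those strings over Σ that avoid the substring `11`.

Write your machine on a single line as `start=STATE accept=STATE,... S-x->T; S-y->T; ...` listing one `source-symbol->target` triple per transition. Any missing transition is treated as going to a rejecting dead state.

start=q0; accept=q0,q1; q0-0->q0; q0-1->q1; q1-0->q0; q1-1->q2; q2-0->q2; q2-1->q2

This is the complement of 'contains `11`'. Use the same substring-matching states — q0 through q2 holding how much of `11` has just been matched — but flip the accepting set: everything except the trap q2 accepts.
A 3-state machine:
        0   1  
>* q0   q0  q1 
 * q1   q0  q2 
   q2   q2  q2 
(> = start, * = accepting)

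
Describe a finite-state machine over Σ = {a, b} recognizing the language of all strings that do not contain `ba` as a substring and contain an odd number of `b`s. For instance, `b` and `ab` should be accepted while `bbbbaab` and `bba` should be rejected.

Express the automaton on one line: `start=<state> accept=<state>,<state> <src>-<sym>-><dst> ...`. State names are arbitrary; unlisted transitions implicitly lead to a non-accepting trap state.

Handle the two conditions separately and then intersect. One (3 states) tracks partial matches of the forbidden pattern `ba`; the other (2 states) tracks the count of `b`s modulo 2. Each combined state is a pair, one component from each; accept when both components accept.
A 5-state machine:
        a   b  
>  q0   q0  q1 
 * q1   q2  q3 
   q2   q2  q4 
   q3   q4  q1 
   q4   q4  q2 
(> = start, * = accepting)

start=q0 accept=q1 q0-a->q0 q0-b->q1 q1-a->q2 q1-b->q3 q2-a->q2 q2-b->q4 q3-a->q4 q3-b->q1 q4-a->q4 q4-b->q2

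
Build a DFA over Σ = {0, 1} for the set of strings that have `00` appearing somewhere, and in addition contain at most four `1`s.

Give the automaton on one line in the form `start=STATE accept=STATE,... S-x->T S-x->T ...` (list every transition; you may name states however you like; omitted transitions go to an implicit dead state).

Handle the two conditions separately and then intersect. One (3 states) tracks whether and how much of `00` has been seen; the other (6 states) tracks the count of `1`s, saturating at 5. Each combined state is a pair, one component from each; accept when both components accept. Minimizing collapses redundant product states.
With 16 states:
          0    1  
>  s0     s1   s2 
   s1     s3   s2 
   s2     s4   s5 
 * s3     s3   s6 
   s4     s6   s5 
   s5     s7   s8 
 * s6     s6   s9 
   s7     s9   s8 
   s8    s10  s11 
 * s9     s9  s12 
   s10   s12  s11 
   s11   s13  s14 
 * s12   s12  s15 
   s13   s15  s14 
   s14   s14  s14 
 * s15   s15  s14 
(> = start, * = accepting)

start=s0 accept=s3,s6,s9,s12,s15 s0-0->s1 s0-1->s2 s1-0->s3 s1-1->s2 s2-0->s4 s2-1->s5 s3-0->s3 s3-1->s6 s4-0->s6 s4-1->s5 s5-0->s7 s5-1->s8 s6-0->s6 s6-1->s9 s7-0->s9 s7-1->s8 s8-0->s10 s8-1->s11 s9-0->s9 s9-1->s12 s10-0->s12 s10-1->s11 s11-0->s13 s11-1->s14 s12-0->s12 s12-1->s15 s13-0->s15 s13-1->s14 s14-0->s14 s14-1->s14 s15-0->s15 s15-1->s14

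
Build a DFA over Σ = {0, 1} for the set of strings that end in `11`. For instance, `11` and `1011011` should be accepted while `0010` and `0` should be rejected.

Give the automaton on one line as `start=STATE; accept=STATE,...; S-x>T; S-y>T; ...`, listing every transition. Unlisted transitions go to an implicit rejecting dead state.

start=S0; accept=S2; S0-0>S0; S0-1>S1; S1-0>S0; S1-1>S2; S2-0>S0; S2-1>S2

Let each state record the length of the longest suffix of the input read so far that is also a prefix of `11`. S1 means the last symbol is `1`; S2 means the last 2 symbols are `11`. Accept only at S2, where the string currently ends in `11`.
        0   1  
>  S0   S0  S1 
   S1   S0  S2 
 * S2   S0  S2 
(> = start, * = accepting)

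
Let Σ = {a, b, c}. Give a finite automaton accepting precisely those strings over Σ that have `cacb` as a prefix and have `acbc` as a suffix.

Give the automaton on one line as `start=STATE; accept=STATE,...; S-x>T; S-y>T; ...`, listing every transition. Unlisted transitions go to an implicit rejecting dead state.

start=q0; accept=q12; q0-a>q1; q0-b>q2; q0-c>q3; q1-a>q1; q1-b>q2; q1-c>q4; q2-a>q1; q2-b>q2; q2-c>q2; q3-a>q5; q3-b>q2; q3-c>q2; q4-a>q1; q4-b>q6; q4-c>q2; q5-a>q1; q5-b>q2; q5-c>q7; q6-a>q1; q6-b>q2; q6-c>q8; q7-a>q1; q7-b>q9; q7-c>q2; q8-a>q1; q8-b>q2; q8-c>q2; q9-a>q10; q9-b>q11; q9-c>q12; q10-a>q10; q10-b>q11; q10-c>q13; q11-a>q10; q11-b>q11; q11-c>q11; q12-a>q10; q12-b>q11; q12-c>q11; q13-a>q10; q13-b>q9; q13-c>q11

Handle the two conditions separately and then intersect. The first has 6 states tracking whether the input so far still matches the prefix `cacb`; the second has 5 states tracking how much of the suffix `acbc` has currently been matched. A product state is a pair (one from each), accepting exactly when both do.
          a    b    c  
>  q0     q1   q2   q3 
   q1     q1   q2   q4 
   q2     q1   q2   q2 
   q3     q5   q2   q2 
   q4     q1   q6   q2 
   q5     q1   q2   q7 
   q6     q1   q2   q8 
   q7     q1   q9   q2 
   q8     q1   q2   q2 
   q9    q10  q11  q12 
   q10   q10  q11  q13 
   q11   q10  q11  q11 
 * q12   q10  q11  q11 
   q13   q10   q9  q11 
(> = start, * = accepting)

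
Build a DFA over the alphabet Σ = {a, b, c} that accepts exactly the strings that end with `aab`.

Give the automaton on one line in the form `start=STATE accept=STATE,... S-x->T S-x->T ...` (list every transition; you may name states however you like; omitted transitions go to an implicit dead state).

Remember how much of `aab` the current input suffix matches. State q0 means no match yet; q1 means the last symbol is `a`; q2 means the last 2 symbols are `aa`; q3 means the last 3 symbols are `aab`. Only q3 accepts. On a mismatch, fall back to the longest proper suffix that is still a prefix of `aab`.
4 states suffice.
        a   b   c  
>  q0   q1  q0  q0 
   q1   q2  q0  q0 
   q2   q2  q3  q0 
 * q3   q1  q0  q0 
(> = start, * = accepting)

start=q0 accept=q3 q0-a->q1 q0-b->q0 q0-c->q0 q1-a->q2 q1-b->q0 q1-c->q0 q2-a->q2 q2-b->q3 q2-c->q0 q3-a->q1 q3-b->q0 q3-c->q0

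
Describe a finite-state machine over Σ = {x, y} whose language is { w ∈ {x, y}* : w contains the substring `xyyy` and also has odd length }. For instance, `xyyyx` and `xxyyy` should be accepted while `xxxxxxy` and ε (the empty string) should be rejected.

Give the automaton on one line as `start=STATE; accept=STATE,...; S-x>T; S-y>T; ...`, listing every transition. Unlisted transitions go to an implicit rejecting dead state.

start=q0; accept=q9; q0-x>q1; q0-y>q2; q1-x>q3; q1-y>q4; q2-x>q3; q2-y>q0; q3-x>q1; q3-y>q5; q4-x>q1; q4-y>q6; q5-x>q3; q5-y>q7; q6-x>q3; q6-y>q8; q7-x>q1; q7-y>q9; q8-x>q9; q8-y>q9; q9-x>q8; q9-y>q8

Handle the two conditions separately and then intersect. One (5 states) tracks whether and how much of `xyyy` has been seen; the other (2 states) tracks the input length modulo 2. Each combined state is a pair, one component from each; accept when both components accept.
With 10 states:
        x   y  
>  q0   q1  q2 
   q1   q3  q4 
   q2   q3  q0 
   q3   q1  q5 
   q4   q1  q6 
   q5   q3  q7 
   q6   q3  q8 
   q7   q1  q9 
   q8   q9  q9 
 * q9   q8  q8 
(> = start, * = accepting)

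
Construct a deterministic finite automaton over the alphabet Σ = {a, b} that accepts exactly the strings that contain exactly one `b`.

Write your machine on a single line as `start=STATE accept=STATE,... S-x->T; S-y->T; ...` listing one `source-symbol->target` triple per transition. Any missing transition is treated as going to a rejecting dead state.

start=S0; accept=S1; S0-a->S0; S0-b->S1; S1-a->S1; S1-b->S2; S2-a->S2; S2-b->S2

Only the number of `b`s matters, and only up to 2. Make a chain S0 → S1 → S2 advanced by each `b` (with S2 absorbing); every other symbol self-loops. The accepting set is {S1}.
With 3 states:
        a   b  
>  S0   S0  S1 
 * S1   S1  S2 
   S2   S2  S2 
(> = start, * = accepting)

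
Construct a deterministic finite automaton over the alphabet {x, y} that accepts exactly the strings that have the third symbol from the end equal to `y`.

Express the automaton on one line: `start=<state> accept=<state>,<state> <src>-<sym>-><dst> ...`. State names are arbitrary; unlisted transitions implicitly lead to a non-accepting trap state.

A DFA must remember the last 3 symbols (since which symbol is third-to-last isn't known until the input ends). Use one state per possible window of the last ≤3 symbols; accept from those whose window starts with `y`.
          x    y  
>  q0     q1   q2 
   q1     q3   q4 
   q2     q5   q6 
   q3     q7   q8 
   q4     q9  q10 
   q5    q11  q12 
   q6    q13  q14 
   q7     q7   q8 
   q8     q9  q10 
   q9    q11  q12 
   q10   q13  q14 
 * q11    q7   q8 
 * q12    q9  q10 
 * q13   q11  q12 
 * q14   q13  q14 
(> = start, * = accepting)

start=q0 accept=q11,q12,q13,q14 q0-x->q1 q0-y->q2 q1-x->q3 q1-y->q4 q2-x->q5 q2-y->q6 q3-x->q7 q3-y->q8 q4-x->q9 q4-y->q10 q5-x->q11 q5-y->q12 q6-x->q13 q6-y->q14 q7-x->q7 q7-y->q8 q8-x->q9 q8-y->q10 q9-x->q11 q9-y->q12 q10-x->q13 q10-y->q14 q11-x->q7 q11-y->q8 q12-x->q9 q12-y->q10 q13-x->q11 q13-y->q12 q14-x->q13 q14-y->q14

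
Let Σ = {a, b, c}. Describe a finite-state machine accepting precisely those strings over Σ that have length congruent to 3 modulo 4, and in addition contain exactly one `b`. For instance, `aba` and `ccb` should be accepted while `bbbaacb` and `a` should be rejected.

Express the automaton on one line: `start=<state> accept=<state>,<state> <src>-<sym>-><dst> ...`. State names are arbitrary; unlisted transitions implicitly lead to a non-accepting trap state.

Build one automaton per condition and run them in lockstep. One (4 states) tracks the input length modulo 4; the other (3 states) tracks the count of `b`s, saturating at 2. Each combined state is a pair, one component from each; accept when both components accept. After merging equivalent states the machine shrinks.
        a   b   c  
>  s0   s1  s2  s1 
   s1   s3  s4  s3 
   s2   s4  s5  s4 
   s3   s6  s7  s6 
   s4   s7  s5  s7 
   s5   s5  s5  s5 
   s6   s0  s8  s0 
 * s7   s8  s5  s8 
   s8   s2  s5  s2 
(> = start, * = accepting)

start=s0 accept=s7 s0-a->s1 s0-b->s2 s0-c->s1 s1-a->s3 s1-b->s4 s1-c->s3 s2-a->s4 s2-b->s5 s2-c->s4 s3-a->s6 s3-b->s7 s3-c->s6 s4-a->s7 s4-b->s5 s4-c->s7 s5-a->s5 s5-b->s5 s5-c->s5 s6-a->s0 s6-b->s8 s6-c->s0 s7-a->s8 s7-b->s5 s7-c->s8 s8-a->s2 s8-b->s5 s8-c->s2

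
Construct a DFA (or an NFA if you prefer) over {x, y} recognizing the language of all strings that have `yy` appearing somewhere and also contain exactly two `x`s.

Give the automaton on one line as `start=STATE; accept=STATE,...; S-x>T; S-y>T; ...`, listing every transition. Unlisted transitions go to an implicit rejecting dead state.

Build one automaton per condition and run them in lockstep. The first has 3 states tracking whether and how much of `yy` has been seen; the second has 4 states tracking the count of `x`s, saturating at 3. A product state is a pair (one from each), accepting exactly when both do.
12 states suffice.
          x    y  
>  s0     s1   s2 
   s1     s3   s4 
   s2     s1   s5 
   s3     s6   s7 
   s4     s3   s8 
   s5     s8   s5 
   s6     s6   s9 
   s7     s6  s10 
   s8    s10   s8 
   s9     s6  s11 
 * s10   s11  s10 
   s11   s11  s11 
(> = start, * = accepting)

start=s0; accept=s10; s0-x>s1; s0-y>s2; s1-x>s3; s1-y>s4; s2-x>s1; s2-y>s5; s3-x>s6; s3-y>s7; s4-x>s3; s4-y>s8; s5-x>s8; s5-y>s5; s6-x>s6; s6-y>s9; s7-x>s6; s7-y>s10; s8-x>s10; s8-y>s8; s9-x>s6; s9-y>s11; s10-x>s11; s10-y>s10; s11-x>s11; s11-y>s11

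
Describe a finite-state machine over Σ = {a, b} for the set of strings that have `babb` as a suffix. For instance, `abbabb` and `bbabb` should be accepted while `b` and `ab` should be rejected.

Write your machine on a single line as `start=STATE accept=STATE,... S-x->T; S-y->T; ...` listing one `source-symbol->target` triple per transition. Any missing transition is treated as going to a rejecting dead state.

Let each state record the length of the longest suffix of the input read so far that is also a prefix of `babb`. s1 means the last symbol is `b`; s2 means the last 2 symbols are `ba`; s3 means the last 3 symbols are `bab`; s4 means the last 4 symbols are `babb`. Accept only at s4, where the string currently ends in `babb`.
5 states suffice.
        a   b  
>  s0   s0  s1 
   s1   s2  s1 
   s2   s0  s3 
   s3   s2  s4 
 * s4   s2  s1 
(> = start, * = accepting)

start=s0; accept=s4; s0-a->s0; s0-b->s1; s1-a->s2; s1-b->s1; s2-a->s0; s2-b->s3; s3-a->s2; s3-b->s4; s4-a->s2; s4-b->s1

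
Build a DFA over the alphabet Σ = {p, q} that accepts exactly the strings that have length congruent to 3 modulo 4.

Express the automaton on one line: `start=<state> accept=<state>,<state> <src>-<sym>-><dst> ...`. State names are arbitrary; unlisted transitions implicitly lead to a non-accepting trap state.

start=A accept=D A-p->B A-q->B B-p->C B-q->C C-p->D C-q->D D-p->A D-q->A

Count input length modulo 4: every symbol advances one step around the cycle A → B → C → D → A. Accept at D.
4 states suffice.
       p  q 
>  A   B  B 
   B   C  C 
   C   D  D 
 * D   A  A 
(> = start, * = accepting)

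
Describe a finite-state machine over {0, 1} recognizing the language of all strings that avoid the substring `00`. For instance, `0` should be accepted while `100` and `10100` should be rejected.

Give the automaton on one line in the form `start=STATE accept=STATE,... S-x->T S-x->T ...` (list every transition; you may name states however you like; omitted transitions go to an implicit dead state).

This is the complement of 'contains `00`'. Use the same substring-matching states — q0 through q2 holding how much of `00` has just been matched — but flip the accepting set: everything except the trap q2 accepts.
A 3-state machine:
        0   1  
>* q0   q1  q0 
 * q1   q2  q0 
   q2   q2  q2 
(> = start, * = accepting)

start=q0 accept=q0,q1 q0-0->q1 q0-1->q0 q1-0->q2 q1-1->q0 q2-0->q2 q2-1->q2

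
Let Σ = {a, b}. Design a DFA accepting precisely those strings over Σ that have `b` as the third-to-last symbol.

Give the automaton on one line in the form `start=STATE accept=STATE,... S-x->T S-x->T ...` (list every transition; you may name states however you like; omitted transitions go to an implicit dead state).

start=q0 accept=q11,q12,q13,q14 q0-a->q1 q0-b->q2 q1-a->q3 q1-b->q4 q2-a->q5 q2-b->q6 q3-a->q7 q3-b->q8 q4-a->q9 q4-b->q10 q5-a->q11 q5-b->q12 q6-a->q13 q6-b->q14 q7-a->q7 q7-b->q8 q8-a->q9 q8-b->q10 q9-a->q11 q9-b->q12 q10-a->q13 q10-b->q14 q11-a->q7 q11-b->q8 q12-a->q9 q12-b->q10 q13-a->q11 q13-b->q12 q14-a->q13 q14-b->q14

A DFA must remember the last 3 symbols (since which symbol is third-to-last isn't known until the input ends). Use one state per possible window of the last ≤3 symbols; accept from those whose window starts with `b`.
With 15 states:
          a    b  
>  q0     q1   q2 
   q1     q3   q4 
   q2     q5   q6 
   q3     q7   q8 
   q4     q9  q10 
   q5    q11  q12 
   q6    q13  q14 
   q7     q7   q8 
   q8     q9  q10 
   q9    q11  q12 
   q10   q13  q14 
 * q11    q7   q8 
 * q12    q9  q10 
 * q13   q11  q12 
 * q14   q13  q14 
(> = start, * = accepting)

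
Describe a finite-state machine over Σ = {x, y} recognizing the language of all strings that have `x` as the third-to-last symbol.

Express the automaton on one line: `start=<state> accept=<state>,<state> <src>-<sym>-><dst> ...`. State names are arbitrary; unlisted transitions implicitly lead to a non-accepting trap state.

start=S0 accept=S7,S8,S9,S10 S0-x->S1 S0-y->S2 S1-x->S3 S1-y->S4 S2-x->S5 S2-y->S6 S3-x->S7 S3-y->S8 S4-x->S9 S4-y->S10 S5-x->S11 S5-y->S12 S6-x->S13 S6-y->S14 S7-x->S7 S7-y->S8 S8-x->S9 S8-y->S10 S9-x->S11 S9-y->S12 S10-x->S13 S10-y->S14 S11-x->S7 S11-y->S8 S12-x->S9 S12-y->S10 S13-x->S11 S13-y->S12 S14-x->S13 S14-y->S14

A DFA must remember the last 3 symbols (since which symbol is third-to-last isn't known until the input ends). Use one state per possible window of the last ≤3 symbols; accept from those whose window starts with `x`.
A 15-state machine:
          x    y  
>  S0     S1   S2 
   S1     S3   S4 
   S2     S5   S6 
   S3     S7   S8 
   S4     S9  S10 
   S5    S11  S12 
   S6    S13  S14 
 * S7     S7   S8 
 * S8     S9  S10 
 * S9    S11  S12 
 * S10   S13  S14 
   S11    S7   S8 
   S12    S9  S10 
   S13   S11  S12 
   S14   S13  S14 
(> = start, * = accepting)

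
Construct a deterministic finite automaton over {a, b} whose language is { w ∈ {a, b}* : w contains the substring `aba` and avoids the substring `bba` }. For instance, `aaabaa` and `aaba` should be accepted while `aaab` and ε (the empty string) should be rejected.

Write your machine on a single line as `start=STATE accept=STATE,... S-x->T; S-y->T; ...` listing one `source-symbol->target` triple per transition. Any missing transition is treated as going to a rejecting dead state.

start=q0; accept=q5,q6,q7; q0-a->q1; q0-b->q2; q1-a->q1; q1-b->q3; q2-a->q1; q2-b->q4; q3-a->q5; q3-b->q4; q4-a->q4; q4-b->q4; q5-a->q5; q5-b->q6; q6-a->q5; q6-b->q7; q7-a->q4; q7-b->q7

Build one automaton per condition and run them in lockstep. The first has 4 states tracking whether and how much of `aba` has been seen; the second has 4 states tracking partial matches of the forbidden pattern `bba`. A product state is a pair (one from each), accepting exactly when both do. Minimizing collapses redundant product states.
With 8 states:
        a   b  
>  q0   q1  q2 
   q1   q1  q3 
   q2   q1  q4 
   q3   q5  q4 
   q4   q4  q4 
 * q5   q5  q6 
 * q6   q5  q7 
 * q7   q4  q7 
(> = start, * = accepting)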